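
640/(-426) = -320/213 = -1.50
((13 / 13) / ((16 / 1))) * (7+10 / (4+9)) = 101 / 208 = 0.49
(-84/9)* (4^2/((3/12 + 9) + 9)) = -1792/219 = -8.18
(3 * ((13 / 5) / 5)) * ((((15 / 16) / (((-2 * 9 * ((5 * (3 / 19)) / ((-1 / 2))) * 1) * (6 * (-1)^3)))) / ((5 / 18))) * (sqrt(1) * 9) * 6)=-6669 / 4000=-1.67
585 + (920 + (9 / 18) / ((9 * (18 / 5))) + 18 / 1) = 493457 / 324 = 1523.02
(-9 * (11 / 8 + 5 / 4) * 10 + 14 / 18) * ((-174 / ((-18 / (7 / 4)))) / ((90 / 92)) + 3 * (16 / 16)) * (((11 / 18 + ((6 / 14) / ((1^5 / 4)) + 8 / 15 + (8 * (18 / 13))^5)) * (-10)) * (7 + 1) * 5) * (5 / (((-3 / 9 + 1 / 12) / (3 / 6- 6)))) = 28470728740775451030670 / 812017791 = 35061705613264.64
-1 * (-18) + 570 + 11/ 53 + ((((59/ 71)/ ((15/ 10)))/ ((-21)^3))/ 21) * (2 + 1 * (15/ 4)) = 2582814572629/ 4390992018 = 588.21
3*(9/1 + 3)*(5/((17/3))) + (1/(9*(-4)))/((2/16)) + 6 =5744/153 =37.54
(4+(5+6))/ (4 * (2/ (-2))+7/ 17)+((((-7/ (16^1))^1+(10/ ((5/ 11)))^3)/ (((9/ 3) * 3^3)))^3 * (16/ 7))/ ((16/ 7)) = 413725271298509/ 182145024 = 2271405.84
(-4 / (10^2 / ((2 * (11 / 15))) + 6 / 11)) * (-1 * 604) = 35.15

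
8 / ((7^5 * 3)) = 8 / 50421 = 0.00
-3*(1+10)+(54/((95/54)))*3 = 5613/95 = 59.08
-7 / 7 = -1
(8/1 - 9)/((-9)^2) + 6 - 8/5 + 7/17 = 4.80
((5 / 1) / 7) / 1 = 5 / 7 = 0.71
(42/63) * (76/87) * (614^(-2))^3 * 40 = 95/218509719838984989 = 0.00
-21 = -21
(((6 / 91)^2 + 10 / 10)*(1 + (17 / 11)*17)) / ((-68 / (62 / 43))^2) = 599447775 / 48675477851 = 0.01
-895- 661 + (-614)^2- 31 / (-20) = 7508831 / 20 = 375441.55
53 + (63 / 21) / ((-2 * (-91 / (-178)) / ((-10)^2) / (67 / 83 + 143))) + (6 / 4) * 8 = -318200255 / 7553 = -42128.99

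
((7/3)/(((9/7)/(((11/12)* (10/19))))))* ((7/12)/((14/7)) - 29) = -1856855/73872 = -25.14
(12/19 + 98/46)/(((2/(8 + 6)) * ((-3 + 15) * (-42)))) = -1207/31464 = -0.04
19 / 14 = 1.36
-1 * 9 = -9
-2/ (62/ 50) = -50/ 31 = -1.61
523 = 523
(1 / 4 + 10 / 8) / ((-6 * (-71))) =1 / 284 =0.00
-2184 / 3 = -728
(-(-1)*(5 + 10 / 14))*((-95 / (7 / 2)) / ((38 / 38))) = -7600 / 49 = -155.10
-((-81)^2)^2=-43046721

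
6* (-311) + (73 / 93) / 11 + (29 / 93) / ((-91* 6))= -1042229689 / 558558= -1865.93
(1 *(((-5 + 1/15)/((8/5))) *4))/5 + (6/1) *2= 143/15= 9.53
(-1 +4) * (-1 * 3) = -9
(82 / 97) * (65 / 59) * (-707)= -3768310 / 5723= -658.45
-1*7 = -7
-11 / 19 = -0.58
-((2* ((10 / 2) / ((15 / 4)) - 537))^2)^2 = -106704685401616 / 81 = -1317341795081.68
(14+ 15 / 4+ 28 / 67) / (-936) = -541 / 27872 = -0.02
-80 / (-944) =0.08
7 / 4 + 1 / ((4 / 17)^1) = 6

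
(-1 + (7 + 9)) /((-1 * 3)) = -5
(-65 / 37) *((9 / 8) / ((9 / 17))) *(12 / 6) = -1105 / 148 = -7.47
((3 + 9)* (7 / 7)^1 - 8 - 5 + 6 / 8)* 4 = -1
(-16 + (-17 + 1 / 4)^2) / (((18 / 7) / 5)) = 49385 / 96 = 514.43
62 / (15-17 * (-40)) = 62 / 695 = 0.09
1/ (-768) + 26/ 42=1107/ 1792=0.62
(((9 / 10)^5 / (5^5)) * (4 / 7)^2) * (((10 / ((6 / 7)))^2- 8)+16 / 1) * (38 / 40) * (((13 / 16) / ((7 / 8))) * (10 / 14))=2101875399 / 375156250000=0.01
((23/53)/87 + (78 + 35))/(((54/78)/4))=27095432/41499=652.92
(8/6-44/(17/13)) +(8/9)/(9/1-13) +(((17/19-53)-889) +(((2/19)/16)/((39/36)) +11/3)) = -73312157/75582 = -969.97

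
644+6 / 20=6443 / 10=644.30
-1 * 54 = -54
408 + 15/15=409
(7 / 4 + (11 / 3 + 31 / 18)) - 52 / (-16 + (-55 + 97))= 185 / 36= 5.14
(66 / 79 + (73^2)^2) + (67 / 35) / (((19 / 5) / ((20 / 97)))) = 28942891821465 / 1019179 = 28398241.94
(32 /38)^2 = 256 /361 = 0.71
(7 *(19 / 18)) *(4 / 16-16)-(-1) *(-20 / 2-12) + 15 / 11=-12057 / 88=-137.01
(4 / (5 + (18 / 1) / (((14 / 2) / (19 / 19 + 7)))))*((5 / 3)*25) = 3500 / 537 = 6.52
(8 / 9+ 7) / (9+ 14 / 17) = 1207 / 1503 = 0.80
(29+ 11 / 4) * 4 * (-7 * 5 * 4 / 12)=-4445 / 3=-1481.67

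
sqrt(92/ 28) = sqrt(161)/ 7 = 1.81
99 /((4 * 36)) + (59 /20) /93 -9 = -61609 /7440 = -8.28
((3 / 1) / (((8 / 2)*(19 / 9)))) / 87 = 9 / 2204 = 0.00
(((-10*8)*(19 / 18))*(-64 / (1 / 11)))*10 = 5350400 / 9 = 594488.89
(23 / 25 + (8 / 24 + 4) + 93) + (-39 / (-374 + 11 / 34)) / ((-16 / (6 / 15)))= 24965509 / 254100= 98.25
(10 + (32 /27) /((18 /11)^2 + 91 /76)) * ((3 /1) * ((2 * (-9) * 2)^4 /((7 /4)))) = 7402046810112 /249445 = 29674063.66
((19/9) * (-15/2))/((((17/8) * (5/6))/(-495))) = 75240/17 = 4425.88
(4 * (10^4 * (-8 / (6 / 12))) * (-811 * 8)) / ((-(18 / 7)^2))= -627974320.99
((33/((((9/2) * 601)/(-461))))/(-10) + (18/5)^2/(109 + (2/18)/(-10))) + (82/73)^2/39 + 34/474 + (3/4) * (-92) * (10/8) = -33088902755284241/387165469410564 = -85.46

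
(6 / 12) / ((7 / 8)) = 4 / 7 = 0.57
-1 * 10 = -10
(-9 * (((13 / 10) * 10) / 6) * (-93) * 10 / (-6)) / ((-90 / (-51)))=-6851 / 4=-1712.75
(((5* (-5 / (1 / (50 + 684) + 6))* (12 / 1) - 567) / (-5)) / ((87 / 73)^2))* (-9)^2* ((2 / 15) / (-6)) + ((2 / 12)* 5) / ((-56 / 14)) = -69612660157 / 444552600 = -156.59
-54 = -54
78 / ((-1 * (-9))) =26 / 3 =8.67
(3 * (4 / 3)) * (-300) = -1200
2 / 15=0.13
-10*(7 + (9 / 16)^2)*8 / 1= -9365 / 16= -585.31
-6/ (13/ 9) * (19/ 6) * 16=-2736/ 13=-210.46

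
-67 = -67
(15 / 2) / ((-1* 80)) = -3 / 32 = -0.09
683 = 683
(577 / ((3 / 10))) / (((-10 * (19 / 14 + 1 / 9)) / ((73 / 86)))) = -884541 / 7955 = -111.19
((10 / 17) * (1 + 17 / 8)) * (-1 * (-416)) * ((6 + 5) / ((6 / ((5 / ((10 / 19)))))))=679250 / 51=13318.63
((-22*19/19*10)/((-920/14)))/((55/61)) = 427/115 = 3.71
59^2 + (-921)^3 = -781226480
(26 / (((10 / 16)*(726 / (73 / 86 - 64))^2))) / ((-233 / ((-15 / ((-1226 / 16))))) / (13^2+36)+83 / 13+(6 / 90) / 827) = 6760762313214520 / 12428555101791807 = 0.54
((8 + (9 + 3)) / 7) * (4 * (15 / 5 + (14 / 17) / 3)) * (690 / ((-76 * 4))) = -192050 / 2261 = -84.94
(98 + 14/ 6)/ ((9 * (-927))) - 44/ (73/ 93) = -56.07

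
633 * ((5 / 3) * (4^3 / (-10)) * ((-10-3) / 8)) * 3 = 32916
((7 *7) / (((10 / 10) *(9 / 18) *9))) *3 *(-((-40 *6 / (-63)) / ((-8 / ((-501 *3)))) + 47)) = -24915.33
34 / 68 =1 / 2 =0.50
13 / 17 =0.76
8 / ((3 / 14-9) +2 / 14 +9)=112 / 5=22.40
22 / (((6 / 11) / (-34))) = -4114 / 3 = -1371.33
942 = 942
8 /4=2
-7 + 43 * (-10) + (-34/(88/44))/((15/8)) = -446.07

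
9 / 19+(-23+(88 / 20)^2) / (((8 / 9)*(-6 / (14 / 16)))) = 65109 / 60800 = 1.07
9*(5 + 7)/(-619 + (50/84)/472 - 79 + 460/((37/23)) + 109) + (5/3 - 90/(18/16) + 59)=-13130214158/666856761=-19.69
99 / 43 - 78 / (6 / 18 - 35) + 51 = 9555 / 172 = 55.55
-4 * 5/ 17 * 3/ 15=-4/ 17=-0.24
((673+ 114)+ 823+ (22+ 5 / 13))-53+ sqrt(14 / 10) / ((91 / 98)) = 14 * sqrt(35) / 65+ 20532 / 13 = 1580.66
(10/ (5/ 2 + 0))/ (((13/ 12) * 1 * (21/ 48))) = 768/ 91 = 8.44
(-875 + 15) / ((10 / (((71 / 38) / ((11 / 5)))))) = -15265 / 209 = -73.04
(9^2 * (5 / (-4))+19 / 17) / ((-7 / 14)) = 6809 / 34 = 200.26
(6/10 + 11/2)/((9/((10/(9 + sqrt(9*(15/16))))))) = 976/1161 - 244*sqrt(15)/3483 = 0.57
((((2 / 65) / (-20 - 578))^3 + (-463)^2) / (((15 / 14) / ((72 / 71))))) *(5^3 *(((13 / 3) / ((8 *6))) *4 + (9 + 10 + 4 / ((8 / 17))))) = 14731715616845782348472 / 20848363711565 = 706612558.22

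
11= 11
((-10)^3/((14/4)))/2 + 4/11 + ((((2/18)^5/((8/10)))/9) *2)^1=-11661940919/81841914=-142.49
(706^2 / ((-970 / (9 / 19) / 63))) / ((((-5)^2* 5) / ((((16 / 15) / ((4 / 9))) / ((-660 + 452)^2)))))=-211959909 / 31146700000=-0.01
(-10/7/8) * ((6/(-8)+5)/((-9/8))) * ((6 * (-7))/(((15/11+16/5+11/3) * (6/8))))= -9350/2037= -4.59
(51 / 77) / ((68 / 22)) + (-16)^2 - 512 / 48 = 10313 / 42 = 245.55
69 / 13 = 5.31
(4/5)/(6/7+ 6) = 7/60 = 0.12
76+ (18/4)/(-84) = 4253/56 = 75.95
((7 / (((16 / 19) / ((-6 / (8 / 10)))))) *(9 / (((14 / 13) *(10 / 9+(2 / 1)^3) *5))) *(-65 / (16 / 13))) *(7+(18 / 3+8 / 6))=726954345 / 83968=8657.52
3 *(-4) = -12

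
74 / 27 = 2.74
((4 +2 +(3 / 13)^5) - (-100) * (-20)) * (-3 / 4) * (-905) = -1353427.06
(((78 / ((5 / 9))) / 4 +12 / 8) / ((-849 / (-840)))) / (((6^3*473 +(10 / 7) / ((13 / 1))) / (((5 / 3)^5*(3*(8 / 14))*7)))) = 1942850000 / 35520327009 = 0.05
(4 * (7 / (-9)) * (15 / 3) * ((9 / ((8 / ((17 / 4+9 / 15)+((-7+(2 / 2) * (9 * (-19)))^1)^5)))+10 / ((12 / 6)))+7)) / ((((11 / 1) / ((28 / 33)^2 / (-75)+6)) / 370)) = 679306964549311159103 / 1078110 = 630090588668420.81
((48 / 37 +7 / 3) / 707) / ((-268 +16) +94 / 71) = -28613 / 1396733646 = -0.00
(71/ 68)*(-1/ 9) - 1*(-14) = 8497/ 612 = 13.88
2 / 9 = 0.22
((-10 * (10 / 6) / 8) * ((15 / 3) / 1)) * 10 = -625 / 6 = -104.17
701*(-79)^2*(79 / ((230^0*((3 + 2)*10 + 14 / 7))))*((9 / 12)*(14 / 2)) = 7258027119 / 208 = 34894361.15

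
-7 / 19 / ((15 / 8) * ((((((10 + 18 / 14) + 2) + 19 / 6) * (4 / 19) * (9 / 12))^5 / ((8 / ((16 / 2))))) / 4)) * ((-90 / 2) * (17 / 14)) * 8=457545963098112 / 157539780804451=2.90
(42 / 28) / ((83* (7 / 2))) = 3 / 581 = 0.01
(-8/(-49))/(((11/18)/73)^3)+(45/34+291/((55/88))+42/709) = 2191287625785387/7860846070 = 278759.77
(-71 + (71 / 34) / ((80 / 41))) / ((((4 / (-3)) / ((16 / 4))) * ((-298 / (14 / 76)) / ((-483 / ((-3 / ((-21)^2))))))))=-14926611231 / 1621120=-9207.59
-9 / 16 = -0.56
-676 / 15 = -45.07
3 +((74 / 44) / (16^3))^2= 24360519001 / 8120172544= 3.00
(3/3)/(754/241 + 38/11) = 2651/17452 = 0.15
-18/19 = -0.95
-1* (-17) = 17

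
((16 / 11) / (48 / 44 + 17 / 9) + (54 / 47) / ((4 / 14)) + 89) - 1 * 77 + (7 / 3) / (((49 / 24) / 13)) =3044281 / 97055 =31.37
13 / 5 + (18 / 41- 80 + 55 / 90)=-281731 / 3690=-76.35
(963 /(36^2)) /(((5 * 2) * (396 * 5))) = 107 /2851200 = 0.00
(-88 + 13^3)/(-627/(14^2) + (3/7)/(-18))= -1240092/1895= -654.40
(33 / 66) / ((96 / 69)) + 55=3543 / 64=55.36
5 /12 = 0.42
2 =2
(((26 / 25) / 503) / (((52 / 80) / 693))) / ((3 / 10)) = 3696 / 503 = 7.35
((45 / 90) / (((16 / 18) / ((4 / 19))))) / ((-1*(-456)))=3 / 11552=0.00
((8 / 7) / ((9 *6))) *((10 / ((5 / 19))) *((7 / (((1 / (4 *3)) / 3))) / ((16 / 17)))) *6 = 1292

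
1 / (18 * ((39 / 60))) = 10 / 117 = 0.09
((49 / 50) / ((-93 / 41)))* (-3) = 2009 / 1550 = 1.30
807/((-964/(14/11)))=-5649/5302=-1.07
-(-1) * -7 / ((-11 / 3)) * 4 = 84 / 11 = 7.64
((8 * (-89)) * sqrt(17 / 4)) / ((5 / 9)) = -3204 * sqrt(17) / 5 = -2642.09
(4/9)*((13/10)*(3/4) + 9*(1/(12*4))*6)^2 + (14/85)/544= 226611/115600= 1.96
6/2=3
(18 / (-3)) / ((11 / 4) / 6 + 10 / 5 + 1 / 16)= -288 / 121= -2.38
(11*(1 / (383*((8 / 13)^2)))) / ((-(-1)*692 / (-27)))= -50193 / 16962304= -0.00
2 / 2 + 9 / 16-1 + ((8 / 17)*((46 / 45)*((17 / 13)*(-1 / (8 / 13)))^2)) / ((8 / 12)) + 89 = 22277 / 240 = 92.82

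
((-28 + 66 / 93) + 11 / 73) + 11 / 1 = -36524 / 2263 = -16.14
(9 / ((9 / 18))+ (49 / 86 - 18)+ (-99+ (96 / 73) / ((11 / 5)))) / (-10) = 1351223 / 138116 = 9.78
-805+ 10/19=-15285/19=-804.47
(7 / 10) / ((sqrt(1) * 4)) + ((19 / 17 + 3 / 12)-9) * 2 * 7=-72541 / 680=-106.68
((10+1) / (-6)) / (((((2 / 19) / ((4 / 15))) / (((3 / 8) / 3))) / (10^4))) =-5805.56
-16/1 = -16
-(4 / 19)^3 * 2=-128 / 6859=-0.02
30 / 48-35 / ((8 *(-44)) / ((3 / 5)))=241 / 352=0.68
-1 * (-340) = 340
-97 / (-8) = 97 / 8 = 12.12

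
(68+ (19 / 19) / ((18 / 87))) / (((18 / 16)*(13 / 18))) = 3496 / 39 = 89.64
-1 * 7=-7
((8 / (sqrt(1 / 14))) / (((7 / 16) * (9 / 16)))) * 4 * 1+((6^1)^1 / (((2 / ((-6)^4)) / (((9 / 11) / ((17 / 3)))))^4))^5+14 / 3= 20544686652008057105619820000000000000000000.00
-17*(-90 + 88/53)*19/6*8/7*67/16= 50661581/2226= 22759.02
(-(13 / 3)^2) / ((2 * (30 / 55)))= -1859 / 108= -17.21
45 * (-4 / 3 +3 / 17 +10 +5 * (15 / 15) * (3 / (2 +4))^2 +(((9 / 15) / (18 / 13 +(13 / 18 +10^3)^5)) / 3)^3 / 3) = 11569335264275681770433565940073261330973970074838520886640629132153952341 / 25472391062675938494074226450541744228791645299945404059665493626192900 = 454.19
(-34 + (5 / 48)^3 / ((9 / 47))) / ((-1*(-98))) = -4833611 / 13934592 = -0.35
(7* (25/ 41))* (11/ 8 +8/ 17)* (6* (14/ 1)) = 922425/ 1394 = 661.71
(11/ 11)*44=44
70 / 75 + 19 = 299 / 15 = 19.93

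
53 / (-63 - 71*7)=-53 / 560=-0.09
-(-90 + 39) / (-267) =-17 / 89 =-0.19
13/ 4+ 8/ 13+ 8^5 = 1704137/ 52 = 32771.87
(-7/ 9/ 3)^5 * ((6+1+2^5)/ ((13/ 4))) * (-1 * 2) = 134456/ 4782969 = 0.03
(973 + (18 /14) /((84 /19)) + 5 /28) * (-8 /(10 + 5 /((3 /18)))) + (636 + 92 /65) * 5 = 1906148 /637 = 2992.38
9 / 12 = 3 / 4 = 0.75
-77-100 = -177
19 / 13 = 1.46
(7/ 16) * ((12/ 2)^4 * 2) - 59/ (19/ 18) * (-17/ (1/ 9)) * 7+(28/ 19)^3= 418402180/ 6859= 61000.46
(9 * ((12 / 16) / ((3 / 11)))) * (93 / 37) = 9207 / 148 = 62.21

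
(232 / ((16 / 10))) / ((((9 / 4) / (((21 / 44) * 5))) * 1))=5075 / 33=153.79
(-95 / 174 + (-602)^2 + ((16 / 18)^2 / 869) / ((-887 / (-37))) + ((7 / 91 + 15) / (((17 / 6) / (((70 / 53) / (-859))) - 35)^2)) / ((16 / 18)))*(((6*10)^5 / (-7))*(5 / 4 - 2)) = 38200858018747394238658417410000000 / 1265206207425291007877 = 30193384915875.95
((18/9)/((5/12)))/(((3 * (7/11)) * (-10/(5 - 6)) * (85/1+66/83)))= 3652/1246175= 0.00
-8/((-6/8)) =32/3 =10.67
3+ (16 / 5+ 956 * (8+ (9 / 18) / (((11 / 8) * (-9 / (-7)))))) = 3922669 / 495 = 7924.58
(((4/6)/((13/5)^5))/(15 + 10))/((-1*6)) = -125/3341637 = -0.00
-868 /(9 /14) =-12152 /9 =-1350.22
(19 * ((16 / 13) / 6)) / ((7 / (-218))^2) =7223648 / 1911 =3780.04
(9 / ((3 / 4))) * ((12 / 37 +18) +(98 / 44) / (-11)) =973578 / 4477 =217.46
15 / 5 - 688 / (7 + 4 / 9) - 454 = -36409 / 67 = -543.42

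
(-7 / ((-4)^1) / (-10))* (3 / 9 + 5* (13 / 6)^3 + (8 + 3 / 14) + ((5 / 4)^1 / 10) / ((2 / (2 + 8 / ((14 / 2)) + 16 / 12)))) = -10.44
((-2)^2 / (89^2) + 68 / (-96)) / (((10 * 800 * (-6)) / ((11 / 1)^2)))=16281881 / 9124992000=0.00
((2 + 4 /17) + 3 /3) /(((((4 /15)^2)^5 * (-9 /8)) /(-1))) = 3523974609375 /2228224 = 1581517.21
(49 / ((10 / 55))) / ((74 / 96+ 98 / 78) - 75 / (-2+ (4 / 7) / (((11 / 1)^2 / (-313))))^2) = -3685646328 / 57060385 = -64.59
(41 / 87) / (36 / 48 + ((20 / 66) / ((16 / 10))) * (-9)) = -902 / 1827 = -0.49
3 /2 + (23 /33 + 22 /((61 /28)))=49501 /4026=12.30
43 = 43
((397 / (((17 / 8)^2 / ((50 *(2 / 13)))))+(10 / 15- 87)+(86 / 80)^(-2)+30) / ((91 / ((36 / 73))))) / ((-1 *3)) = -51751440332 / 46146881599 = -1.12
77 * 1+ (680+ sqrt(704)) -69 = 8 * sqrt(11)+ 688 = 714.53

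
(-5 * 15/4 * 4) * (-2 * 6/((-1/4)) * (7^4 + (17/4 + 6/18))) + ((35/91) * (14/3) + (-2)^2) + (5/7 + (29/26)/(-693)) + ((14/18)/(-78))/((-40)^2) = -748980309826139/86486400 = -8660093.49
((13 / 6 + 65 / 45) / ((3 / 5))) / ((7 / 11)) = 3575 / 378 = 9.46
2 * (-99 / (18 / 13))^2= 20449 / 2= 10224.50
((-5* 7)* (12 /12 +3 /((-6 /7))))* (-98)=-8575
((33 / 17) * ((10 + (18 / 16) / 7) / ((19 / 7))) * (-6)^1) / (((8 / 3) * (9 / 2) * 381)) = -6259 / 656336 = -0.01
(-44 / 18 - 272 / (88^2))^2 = 6.15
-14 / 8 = -7 / 4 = -1.75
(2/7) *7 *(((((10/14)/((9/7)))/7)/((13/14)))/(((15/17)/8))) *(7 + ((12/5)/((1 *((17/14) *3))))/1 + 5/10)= 22192/1755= 12.65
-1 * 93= -93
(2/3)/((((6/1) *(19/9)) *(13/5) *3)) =5/741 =0.01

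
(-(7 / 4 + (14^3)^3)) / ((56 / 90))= -531284060205 / 16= -33205253762.81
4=4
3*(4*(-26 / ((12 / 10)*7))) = -260 / 7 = -37.14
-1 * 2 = -2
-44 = -44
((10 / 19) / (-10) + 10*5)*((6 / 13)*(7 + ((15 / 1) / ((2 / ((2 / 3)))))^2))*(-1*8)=-112128 / 19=-5901.47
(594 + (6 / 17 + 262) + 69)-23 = 15340 / 17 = 902.35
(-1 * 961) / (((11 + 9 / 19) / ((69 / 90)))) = -419957 / 6540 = -64.21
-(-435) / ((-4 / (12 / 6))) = -435 / 2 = -217.50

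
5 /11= 0.45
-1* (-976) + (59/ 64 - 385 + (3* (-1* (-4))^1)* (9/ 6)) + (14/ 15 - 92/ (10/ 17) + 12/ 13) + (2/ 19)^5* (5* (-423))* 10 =14063523760979/ 30901715520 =455.10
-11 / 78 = -0.14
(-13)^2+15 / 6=343 / 2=171.50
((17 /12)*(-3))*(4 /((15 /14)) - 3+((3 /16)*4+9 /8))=-5321 /480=-11.09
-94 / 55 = -1.71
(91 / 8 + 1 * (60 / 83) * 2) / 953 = 8513 / 632792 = 0.01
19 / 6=3.17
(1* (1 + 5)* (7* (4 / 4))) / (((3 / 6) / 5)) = 420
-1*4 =-4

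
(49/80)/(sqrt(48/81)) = 147 *sqrt(3)/320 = 0.80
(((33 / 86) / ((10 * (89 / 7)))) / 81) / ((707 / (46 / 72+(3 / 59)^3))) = 51971579 / 1543235238569520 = 0.00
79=79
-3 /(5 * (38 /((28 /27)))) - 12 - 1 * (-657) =551461 /855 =644.98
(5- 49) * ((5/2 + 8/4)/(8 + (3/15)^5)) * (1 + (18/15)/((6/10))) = -1856250/25001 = -74.25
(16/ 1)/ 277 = 16/ 277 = 0.06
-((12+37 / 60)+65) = -4657 / 60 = -77.62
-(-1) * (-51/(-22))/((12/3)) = 51/88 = 0.58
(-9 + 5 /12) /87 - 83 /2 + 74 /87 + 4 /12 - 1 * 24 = -67249 /1044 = -64.41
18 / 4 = 9 / 2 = 4.50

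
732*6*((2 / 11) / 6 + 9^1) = 436272 / 11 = 39661.09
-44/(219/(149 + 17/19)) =-30.12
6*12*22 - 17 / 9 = 14239 / 9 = 1582.11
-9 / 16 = -0.56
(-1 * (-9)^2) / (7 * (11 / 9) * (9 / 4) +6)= -324 / 101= -3.21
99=99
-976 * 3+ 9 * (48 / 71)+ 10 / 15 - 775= -787301 / 213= -3696.25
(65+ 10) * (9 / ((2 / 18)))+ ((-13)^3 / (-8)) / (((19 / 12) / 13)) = 316533 / 38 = 8329.82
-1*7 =-7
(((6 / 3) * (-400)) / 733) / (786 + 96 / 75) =-10000 / 7213453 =-0.00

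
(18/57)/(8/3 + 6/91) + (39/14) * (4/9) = 201461/148827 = 1.35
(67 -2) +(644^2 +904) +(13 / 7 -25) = 415681.86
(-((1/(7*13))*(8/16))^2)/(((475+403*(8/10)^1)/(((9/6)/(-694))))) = 5/61102252848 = 0.00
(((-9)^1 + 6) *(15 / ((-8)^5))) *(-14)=-0.02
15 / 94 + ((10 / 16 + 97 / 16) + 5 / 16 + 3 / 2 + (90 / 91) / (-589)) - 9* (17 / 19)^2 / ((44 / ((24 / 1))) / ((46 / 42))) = 2292192781 / 526502977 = 4.35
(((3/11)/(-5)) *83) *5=-249/11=-22.64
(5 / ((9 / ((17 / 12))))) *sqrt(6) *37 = 71.33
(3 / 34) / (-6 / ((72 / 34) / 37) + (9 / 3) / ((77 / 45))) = -693 / 809591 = -0.00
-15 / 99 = -5 / 33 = -0.15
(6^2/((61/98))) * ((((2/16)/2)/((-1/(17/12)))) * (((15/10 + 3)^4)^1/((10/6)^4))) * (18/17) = -703096443/2440000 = -288.15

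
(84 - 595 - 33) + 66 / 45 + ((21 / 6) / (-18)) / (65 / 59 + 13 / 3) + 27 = -29758649 / 57720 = -515.57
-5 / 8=-0.62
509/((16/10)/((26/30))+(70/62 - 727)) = -205127/291782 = -0.70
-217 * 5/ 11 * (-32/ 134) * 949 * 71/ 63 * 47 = 7853696240/ 6633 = 1184033.81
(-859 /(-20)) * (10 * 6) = 2577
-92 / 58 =-1.59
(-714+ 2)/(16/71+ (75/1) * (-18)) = 25276/47917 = 0.53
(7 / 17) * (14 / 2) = 49 / 17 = 2.88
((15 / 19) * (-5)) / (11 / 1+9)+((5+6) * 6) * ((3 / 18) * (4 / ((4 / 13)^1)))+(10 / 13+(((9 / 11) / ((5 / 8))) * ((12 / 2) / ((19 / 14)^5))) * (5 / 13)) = 204274298691 / 1416328628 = 144.23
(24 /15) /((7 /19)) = 152 /35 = 4.34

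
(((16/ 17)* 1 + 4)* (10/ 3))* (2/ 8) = 70/ 17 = 4.12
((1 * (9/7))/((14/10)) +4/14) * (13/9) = 767/441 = 1.74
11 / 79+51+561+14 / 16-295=200985 / 632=318.01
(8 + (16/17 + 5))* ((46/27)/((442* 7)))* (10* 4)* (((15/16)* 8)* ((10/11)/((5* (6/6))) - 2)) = -3634000/867867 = -4.19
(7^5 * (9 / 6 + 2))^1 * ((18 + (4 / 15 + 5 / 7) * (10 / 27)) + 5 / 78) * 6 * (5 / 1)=22828695995 / 702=32519509.96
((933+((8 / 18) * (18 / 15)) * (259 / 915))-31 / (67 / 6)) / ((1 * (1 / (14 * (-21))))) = -83843846002 / 306525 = -273530.20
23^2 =529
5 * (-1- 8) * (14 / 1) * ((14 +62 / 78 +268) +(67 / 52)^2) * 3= -726862185 / 1352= -537619.96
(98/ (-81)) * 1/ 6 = -49/ 243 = -0.20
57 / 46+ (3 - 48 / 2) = -909 / 46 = -19.76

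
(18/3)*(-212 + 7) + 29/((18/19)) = -21589/18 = -1199.39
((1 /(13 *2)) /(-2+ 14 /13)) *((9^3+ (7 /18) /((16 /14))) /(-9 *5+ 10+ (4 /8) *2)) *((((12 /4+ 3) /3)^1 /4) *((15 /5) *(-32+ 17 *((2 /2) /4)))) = -3885925 /104448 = -37.20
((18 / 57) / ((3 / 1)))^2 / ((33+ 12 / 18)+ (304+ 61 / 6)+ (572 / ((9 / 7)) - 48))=72 / 4839205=0.00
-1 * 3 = -3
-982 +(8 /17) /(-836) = -3489048 /3553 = -982.00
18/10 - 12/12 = 4/5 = 0.80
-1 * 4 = -4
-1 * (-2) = 2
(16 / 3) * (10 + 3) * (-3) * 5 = -1040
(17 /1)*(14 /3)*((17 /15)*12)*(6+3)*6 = 291312 /5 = 58262.40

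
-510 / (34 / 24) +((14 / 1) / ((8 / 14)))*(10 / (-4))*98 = -6362.50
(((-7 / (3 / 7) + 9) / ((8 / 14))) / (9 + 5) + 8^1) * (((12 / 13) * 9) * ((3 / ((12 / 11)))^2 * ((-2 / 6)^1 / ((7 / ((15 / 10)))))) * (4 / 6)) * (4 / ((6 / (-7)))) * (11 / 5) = 22627 / 104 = 217.57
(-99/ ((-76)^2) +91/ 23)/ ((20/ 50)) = 2616695/ 265696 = 9.85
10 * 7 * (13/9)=910/9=101.11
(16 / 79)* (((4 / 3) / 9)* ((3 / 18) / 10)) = 16 / 31995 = 0.00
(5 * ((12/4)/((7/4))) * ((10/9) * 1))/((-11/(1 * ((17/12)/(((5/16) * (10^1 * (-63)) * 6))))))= 136/130977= 0.00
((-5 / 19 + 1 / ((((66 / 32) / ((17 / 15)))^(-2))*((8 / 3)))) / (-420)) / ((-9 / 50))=0.01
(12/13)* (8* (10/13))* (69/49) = 66240/8281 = 8.00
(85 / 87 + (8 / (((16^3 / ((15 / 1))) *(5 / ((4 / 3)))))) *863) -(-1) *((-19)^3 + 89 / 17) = -1296038567 / 189312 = -6846.05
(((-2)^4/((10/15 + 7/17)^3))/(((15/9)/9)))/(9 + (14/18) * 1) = 64468386/9150625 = 7.05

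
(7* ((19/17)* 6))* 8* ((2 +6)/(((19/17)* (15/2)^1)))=1792/5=358.40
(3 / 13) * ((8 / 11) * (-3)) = -72 / 143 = -0.50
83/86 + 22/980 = 10404/10535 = 0.99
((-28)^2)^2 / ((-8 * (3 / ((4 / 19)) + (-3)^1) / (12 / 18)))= -614656 / 135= -4553.01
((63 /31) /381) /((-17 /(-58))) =1218 /66929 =0.02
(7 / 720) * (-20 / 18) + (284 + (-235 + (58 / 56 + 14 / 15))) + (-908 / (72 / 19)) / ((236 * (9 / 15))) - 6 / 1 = 28947601 / 669060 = 43.27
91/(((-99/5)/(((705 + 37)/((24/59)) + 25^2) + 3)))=-1217125/108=-11269.68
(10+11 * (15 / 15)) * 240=5040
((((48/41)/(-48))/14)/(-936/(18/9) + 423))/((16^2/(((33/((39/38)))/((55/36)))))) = 19/5969600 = 0.00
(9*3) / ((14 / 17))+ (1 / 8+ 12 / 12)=1899 / 56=33.91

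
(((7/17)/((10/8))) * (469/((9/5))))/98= 0.88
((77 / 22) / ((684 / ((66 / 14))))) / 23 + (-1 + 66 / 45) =24527 / 52440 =0.47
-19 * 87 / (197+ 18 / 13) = -8.33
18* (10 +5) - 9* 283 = -2277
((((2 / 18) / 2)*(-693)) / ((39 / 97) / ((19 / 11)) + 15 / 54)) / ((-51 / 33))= 48.79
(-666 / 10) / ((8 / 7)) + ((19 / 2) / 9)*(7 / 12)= -7784 / 135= -57.66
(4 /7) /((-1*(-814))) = 2 /2849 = 0.00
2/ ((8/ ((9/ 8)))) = 9/ 32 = 0.28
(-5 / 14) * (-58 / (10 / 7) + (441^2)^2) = -13508164043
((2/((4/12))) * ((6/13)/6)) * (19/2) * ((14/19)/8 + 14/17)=273/68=4.01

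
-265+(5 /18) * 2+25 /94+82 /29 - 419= -16691729 /24534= -680.35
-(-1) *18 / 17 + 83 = 1429 / 17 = 84.06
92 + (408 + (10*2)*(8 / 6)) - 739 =-637 / 3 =-212.33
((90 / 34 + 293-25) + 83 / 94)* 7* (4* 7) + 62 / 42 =893001259 / 16779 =53221.36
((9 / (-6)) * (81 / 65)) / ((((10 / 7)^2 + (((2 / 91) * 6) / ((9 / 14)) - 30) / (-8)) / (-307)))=21932694 / 220345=99.54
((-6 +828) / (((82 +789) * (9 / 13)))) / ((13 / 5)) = 1370 / 2613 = 0.52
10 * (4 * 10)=400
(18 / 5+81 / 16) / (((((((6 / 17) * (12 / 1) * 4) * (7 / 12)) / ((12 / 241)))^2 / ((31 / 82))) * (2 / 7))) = 886941 / 3048090880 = 0.00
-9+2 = -7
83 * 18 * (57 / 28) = 42579 / 14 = 3041.36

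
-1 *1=-1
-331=-331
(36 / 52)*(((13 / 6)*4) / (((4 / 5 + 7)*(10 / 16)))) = 16 / 13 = 1.23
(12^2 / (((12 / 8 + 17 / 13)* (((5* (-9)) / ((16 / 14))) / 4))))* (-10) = 26624 / 511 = 52.10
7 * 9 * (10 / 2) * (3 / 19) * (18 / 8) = 111.91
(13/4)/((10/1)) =13/40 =0.32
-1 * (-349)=349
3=3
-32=-32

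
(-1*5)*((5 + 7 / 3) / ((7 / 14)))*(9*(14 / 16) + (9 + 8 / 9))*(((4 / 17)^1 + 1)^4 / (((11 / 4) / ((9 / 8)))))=-414568665 / 334084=-1240.91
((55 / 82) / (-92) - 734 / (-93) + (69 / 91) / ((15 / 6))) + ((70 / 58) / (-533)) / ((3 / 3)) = 75783937279 / 9257506440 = 8.19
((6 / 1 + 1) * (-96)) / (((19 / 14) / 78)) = -733824 / 19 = -38622.32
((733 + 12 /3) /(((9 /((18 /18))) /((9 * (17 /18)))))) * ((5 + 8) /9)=162877 /162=1005.41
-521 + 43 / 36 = -18713 / 36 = -519.81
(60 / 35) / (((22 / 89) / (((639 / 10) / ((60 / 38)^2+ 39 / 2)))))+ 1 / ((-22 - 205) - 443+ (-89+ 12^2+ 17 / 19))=20.15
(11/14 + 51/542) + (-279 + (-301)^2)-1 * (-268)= 171850899/1897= 90590.88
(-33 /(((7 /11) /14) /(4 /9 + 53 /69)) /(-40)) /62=30371 /85560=0.35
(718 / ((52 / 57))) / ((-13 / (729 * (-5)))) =74587635 / 338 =220673.48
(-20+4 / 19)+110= 1714 / 19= 90.21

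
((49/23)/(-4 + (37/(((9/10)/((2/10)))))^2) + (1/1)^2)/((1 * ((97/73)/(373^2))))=177686515415/1642016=108212.41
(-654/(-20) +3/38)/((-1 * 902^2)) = -1557/38646190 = -0.00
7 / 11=0.64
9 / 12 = 3 / 4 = 0.75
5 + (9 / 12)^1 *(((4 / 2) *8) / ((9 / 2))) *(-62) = -481 / 3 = -160.33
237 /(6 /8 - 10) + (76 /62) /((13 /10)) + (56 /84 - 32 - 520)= -25766746 /44733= -576.01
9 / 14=0.64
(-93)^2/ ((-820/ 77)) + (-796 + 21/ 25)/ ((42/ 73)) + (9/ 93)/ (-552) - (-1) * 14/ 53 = -14276694077927/ 6507265800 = -2193.96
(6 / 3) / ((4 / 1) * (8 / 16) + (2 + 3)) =2 / 7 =0.29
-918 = -918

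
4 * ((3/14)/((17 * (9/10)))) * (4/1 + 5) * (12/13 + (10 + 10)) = 960/91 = 10.55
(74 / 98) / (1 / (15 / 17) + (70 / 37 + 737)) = 20535 / 20124986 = 0.00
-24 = -24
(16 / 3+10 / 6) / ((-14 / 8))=-4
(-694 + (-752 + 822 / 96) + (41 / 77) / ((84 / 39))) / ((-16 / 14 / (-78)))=-483378831 / 4928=-98088.24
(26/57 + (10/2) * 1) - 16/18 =781/171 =4.57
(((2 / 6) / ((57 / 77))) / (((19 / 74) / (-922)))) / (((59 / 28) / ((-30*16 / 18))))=11767965440 / 575073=20463.43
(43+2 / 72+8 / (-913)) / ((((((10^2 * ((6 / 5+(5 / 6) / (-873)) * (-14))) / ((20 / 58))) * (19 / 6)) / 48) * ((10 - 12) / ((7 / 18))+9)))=-548612212 / 15797687389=-0.03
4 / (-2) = -2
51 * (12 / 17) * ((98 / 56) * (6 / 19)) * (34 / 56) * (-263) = -120717 / 38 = -3176.76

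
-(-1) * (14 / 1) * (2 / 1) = 28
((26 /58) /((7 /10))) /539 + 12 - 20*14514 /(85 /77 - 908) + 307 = 639.08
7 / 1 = 7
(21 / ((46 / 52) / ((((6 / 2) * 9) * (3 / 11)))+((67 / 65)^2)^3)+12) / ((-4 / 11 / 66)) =-11668878016320987 / 2303146507429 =-5066.49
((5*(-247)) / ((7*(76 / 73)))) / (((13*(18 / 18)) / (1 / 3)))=-365 / 84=-4.35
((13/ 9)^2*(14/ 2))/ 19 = 1183/ 1539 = 0.77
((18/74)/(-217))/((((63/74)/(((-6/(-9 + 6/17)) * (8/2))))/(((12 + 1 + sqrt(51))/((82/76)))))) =-134368/3051671 - 10336 * sqrt(51)/3051671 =-0.07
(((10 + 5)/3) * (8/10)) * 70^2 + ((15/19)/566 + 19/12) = 1264772653/64524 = 19601.58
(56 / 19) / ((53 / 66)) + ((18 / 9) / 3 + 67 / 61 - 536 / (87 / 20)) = -209816733 / 1781383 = -117.78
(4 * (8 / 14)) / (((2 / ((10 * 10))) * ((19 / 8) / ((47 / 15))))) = 150.78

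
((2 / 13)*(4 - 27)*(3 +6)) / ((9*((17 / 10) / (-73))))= 33580 / 221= 151.95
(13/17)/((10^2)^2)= 0.00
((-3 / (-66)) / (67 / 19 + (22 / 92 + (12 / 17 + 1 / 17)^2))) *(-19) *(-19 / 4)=45591773 / 48347420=0.94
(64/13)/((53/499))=31936/689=46.35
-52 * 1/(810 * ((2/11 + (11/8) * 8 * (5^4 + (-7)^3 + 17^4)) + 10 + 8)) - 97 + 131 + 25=242303973599/4106847015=59.00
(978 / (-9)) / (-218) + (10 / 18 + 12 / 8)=5011 / 1962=2.55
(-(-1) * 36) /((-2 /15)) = -270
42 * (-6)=-252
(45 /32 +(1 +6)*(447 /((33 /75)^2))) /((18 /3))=20861815 /7744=2693.93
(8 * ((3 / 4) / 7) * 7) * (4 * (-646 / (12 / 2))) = -2584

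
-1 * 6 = -6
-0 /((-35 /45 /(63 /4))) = 0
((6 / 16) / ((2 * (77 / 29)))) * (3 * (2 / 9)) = 29 / 616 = 0.05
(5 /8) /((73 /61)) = 305 /584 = 0.52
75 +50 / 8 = 325 / 4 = 81.25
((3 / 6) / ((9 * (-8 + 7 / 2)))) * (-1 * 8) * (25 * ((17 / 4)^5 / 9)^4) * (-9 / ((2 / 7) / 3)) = -711240496163325191420280175 / 5410421842378752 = -131457493867.17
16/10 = 1.60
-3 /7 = -0.43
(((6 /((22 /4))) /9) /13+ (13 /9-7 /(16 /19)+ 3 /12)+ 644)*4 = 13125161 /5148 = 2549.57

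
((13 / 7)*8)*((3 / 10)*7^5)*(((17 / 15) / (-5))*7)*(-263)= 3907493044 / 125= 31259944.35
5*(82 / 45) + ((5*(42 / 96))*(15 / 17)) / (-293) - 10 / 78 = 83699071 / 9324432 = 8.98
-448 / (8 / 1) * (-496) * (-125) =-3472000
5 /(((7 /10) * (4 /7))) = 25 /2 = 12.50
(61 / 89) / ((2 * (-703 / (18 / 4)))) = -549 / 250268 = -0.00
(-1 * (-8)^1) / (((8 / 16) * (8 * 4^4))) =1 / 128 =0.01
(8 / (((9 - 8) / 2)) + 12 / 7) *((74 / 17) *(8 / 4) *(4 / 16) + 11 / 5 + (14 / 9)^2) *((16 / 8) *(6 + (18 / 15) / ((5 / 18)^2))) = 10420765568 / 2008125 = 5189.30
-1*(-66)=66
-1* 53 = -53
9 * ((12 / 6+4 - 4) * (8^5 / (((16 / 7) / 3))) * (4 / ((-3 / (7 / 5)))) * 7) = -50577408 / 5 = -10115481.60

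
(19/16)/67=19/1072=0.02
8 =8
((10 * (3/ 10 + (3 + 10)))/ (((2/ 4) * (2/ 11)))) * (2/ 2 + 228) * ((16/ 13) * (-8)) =-3298727.38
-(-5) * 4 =20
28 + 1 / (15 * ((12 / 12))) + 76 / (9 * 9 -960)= 40991 / 1465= 27.98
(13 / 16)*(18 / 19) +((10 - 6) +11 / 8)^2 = 36067 / 1216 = 29.66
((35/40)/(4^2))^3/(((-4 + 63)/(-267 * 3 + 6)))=-272685/123731968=-0.00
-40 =-40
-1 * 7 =-7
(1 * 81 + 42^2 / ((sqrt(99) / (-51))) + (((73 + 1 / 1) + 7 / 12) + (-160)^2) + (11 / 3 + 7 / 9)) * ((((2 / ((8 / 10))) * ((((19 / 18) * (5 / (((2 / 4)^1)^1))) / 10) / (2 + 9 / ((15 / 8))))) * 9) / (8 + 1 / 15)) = 2202482375 / 197472-3142125 * sqrt(11) / 2662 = 7238.57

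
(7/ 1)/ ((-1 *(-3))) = 7/ 3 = 2.33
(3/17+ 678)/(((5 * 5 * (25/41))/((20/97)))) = 1890756/206125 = 9.17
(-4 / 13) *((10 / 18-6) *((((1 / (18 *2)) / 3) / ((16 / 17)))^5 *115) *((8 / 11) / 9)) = 8000894195 / 5576860340576059392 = 0.00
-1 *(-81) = 81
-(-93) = 93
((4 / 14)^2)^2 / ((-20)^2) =1 / 60025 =0.00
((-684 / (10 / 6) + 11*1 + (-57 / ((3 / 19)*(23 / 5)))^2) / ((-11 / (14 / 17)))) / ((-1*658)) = 0.66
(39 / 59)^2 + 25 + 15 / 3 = 105951 / 3481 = 30.44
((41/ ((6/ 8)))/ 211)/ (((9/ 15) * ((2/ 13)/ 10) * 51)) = 53300/ 96849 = 0.55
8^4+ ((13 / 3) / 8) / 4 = 393229 / 96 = 4096.14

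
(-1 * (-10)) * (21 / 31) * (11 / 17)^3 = 279510 / 152303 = 1.84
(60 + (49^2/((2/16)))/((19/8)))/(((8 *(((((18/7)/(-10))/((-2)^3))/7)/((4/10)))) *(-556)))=-3792698/23769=-159.56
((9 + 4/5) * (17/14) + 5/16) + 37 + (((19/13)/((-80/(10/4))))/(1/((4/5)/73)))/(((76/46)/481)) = 28655/584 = 49.07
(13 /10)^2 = 169 /100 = 1.69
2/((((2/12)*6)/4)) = 8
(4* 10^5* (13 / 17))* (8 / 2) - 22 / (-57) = 1185600374 / 969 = 1223529.80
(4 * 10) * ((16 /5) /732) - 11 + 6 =-883 /183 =-4.83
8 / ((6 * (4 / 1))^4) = 1 / 41472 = 0.00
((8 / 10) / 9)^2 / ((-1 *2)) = -0.00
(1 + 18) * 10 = 190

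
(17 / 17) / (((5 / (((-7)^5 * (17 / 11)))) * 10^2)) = -285719 / 5500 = -51.95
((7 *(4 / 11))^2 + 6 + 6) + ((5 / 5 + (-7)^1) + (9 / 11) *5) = 2005 / 121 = 16.57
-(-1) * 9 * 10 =90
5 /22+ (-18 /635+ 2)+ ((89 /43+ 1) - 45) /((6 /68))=-473.01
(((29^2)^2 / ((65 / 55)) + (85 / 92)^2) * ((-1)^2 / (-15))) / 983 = -21950261383 / 540807280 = -40.59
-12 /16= -3 /4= -0.75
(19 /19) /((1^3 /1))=1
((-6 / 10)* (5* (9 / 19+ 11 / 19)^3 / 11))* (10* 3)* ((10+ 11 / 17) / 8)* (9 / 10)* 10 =-146610000 / 1282633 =-114.30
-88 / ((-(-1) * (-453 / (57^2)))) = 95304 / 151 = 631.15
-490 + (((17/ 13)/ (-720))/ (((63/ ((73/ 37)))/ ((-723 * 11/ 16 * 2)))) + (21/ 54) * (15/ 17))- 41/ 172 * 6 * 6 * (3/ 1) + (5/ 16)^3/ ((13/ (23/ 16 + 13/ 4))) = -11221801120692503/ 21775803678720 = -515.33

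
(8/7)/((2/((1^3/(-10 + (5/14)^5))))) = -307328/5375115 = -0.06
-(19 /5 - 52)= 241 /5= 48.20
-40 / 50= -4 / 5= -0.80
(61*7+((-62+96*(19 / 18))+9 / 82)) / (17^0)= 114745 / 246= 466.44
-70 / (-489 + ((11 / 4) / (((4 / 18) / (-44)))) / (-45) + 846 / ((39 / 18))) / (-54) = -4550 / 303399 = -0.01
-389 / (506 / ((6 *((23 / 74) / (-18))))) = 389 / 4884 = 0.08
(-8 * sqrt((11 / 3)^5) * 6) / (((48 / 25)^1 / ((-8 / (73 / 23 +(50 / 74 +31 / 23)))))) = 20594200 * sqrt(33) / 119421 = 990.65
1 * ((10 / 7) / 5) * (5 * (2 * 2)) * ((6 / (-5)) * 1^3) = -48 / 7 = -6.86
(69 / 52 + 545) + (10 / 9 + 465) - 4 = 471949 / 468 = 1008.44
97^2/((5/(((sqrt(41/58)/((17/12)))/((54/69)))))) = 216407*sqrt(2378)/7395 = 1427.05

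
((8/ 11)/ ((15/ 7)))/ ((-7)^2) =8/ 1155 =0.01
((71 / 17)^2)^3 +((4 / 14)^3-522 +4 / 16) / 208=5304.58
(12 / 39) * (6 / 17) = 24 / 221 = 0.11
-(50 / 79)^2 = -2500 / 6241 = -0.40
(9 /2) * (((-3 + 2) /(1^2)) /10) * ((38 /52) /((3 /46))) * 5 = -1311 /52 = -25.21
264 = 264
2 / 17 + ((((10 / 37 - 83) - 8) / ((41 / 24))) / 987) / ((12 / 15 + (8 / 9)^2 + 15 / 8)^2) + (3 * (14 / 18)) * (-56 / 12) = -103716245408641456 / 9624991504395141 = -10.78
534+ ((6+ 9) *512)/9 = 4162/3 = 1387.33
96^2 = 9216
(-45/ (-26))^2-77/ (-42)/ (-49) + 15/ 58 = 9270043/ 2881788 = 3.22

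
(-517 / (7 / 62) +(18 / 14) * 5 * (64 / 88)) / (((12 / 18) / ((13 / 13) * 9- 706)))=368260647 / 77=4782605.81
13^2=169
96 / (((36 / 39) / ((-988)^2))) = 101518976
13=13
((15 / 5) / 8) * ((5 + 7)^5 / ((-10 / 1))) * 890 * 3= -24914304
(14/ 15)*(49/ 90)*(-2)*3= -686/ 225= -3.05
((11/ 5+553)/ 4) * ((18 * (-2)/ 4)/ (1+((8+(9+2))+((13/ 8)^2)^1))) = -44416/ 805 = -55.18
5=5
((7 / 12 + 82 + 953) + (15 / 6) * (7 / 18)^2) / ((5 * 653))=0.32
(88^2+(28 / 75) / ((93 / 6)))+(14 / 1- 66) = 17883956 / 2325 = 7692.02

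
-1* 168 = -168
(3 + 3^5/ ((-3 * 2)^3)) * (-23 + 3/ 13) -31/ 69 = -43.14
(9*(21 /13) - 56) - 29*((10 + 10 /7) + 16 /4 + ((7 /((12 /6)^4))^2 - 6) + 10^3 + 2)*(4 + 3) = -683572255 /3328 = -205400.32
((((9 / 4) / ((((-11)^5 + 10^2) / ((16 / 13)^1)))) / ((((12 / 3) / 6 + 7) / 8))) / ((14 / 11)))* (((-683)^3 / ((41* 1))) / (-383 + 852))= 1514044162224 / 6477681748447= 0.23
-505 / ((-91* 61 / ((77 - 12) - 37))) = 2020 / 793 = 2.55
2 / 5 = 0.40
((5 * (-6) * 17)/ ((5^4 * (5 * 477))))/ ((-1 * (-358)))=-17/ 17788125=-0.00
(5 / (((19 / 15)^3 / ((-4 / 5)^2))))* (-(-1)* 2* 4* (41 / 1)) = 3542400 / 6859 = 516.46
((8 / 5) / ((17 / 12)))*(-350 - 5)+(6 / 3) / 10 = -400.74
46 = 46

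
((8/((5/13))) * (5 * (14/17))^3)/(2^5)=222950/4913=45.38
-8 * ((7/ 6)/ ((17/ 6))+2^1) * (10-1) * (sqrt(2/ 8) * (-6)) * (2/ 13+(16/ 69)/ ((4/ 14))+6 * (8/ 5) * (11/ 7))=1487589552/ 177905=8361.71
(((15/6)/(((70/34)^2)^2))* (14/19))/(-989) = -0.00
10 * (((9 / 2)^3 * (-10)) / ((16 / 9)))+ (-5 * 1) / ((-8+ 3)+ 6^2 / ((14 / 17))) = -5125.91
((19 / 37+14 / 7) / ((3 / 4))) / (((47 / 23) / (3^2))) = 25668 / 1739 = 14.76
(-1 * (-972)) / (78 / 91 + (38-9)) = 6804 / 209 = 32.56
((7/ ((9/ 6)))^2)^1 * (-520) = -101920/ 9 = -11324.44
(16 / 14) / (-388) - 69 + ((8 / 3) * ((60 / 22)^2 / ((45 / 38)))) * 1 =-52.25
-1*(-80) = 80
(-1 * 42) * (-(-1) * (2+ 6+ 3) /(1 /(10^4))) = -4620000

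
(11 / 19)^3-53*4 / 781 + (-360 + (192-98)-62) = -1757470909 / 5356879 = -328.08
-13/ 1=-13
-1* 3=-3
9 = 9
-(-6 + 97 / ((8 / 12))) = -139.50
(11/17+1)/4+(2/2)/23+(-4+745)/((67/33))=9573049/26197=365.43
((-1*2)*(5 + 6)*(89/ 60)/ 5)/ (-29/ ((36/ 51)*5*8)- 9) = 15664/ 24065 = 0.65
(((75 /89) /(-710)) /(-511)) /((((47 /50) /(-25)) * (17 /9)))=-84375 /2579978191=-0.00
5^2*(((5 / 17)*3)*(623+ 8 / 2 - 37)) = 221250 / 17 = 13014.71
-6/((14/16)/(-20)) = 960/7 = 137.14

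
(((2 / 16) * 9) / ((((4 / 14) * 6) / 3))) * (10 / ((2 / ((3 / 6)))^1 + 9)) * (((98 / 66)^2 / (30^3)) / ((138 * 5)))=16807 / 93775968000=0.00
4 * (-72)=-288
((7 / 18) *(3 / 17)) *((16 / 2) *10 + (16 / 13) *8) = 4088 / 663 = 6.17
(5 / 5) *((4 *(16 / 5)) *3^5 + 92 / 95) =59116 / 19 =3111.37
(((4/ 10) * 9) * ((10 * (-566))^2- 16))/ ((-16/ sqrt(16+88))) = -72080064 * sqrt(26)/ 5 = -73507530.58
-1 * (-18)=18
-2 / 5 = -0.40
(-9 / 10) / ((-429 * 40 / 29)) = 87 / 57200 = 0.00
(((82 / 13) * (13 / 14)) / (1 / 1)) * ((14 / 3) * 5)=410 / 3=136.67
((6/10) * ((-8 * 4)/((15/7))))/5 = -224/125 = -1.79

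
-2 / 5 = -0.40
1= 1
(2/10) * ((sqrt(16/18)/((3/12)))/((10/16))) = 64 * sqrt(2)/75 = 1.21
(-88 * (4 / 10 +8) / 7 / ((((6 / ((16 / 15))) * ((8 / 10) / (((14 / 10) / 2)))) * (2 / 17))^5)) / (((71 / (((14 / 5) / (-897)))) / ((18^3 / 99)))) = 1336358049544 / 1209057890625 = 1.11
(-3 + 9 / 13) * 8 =-240 / 13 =-18.46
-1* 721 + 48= -673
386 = 386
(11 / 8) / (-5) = -11 / 40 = -0.28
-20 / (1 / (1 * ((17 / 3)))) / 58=-170 / 87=-1.95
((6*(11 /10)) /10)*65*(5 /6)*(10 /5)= 143 /2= 71.50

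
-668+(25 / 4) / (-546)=-1458937 / 2184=-668.01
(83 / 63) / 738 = 83 / 46494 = 0.00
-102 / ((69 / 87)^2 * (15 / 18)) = -514692 / 2645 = -194.59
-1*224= -224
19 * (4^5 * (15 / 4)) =72960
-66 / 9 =-22 / 3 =-7.33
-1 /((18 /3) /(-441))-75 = -3 /2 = -1.50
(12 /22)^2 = 36 /121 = 0.30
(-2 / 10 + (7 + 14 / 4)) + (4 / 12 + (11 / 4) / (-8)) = 4939 / 480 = 10.29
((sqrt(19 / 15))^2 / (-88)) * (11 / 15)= -19 / 1800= -0.01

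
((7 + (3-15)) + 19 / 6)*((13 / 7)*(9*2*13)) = -796.71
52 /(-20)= -13 /5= -2.60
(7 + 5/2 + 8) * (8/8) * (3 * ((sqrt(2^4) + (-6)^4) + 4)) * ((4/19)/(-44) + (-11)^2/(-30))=-57777958/209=-276449.56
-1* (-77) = 77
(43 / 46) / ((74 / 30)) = 645 / 1702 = 0.38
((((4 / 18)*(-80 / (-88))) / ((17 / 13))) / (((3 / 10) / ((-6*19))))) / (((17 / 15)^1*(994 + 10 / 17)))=-0.05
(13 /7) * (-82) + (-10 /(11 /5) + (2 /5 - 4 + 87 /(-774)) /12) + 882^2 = 777766.86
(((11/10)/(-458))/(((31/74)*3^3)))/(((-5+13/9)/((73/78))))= 29711/531573120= 0.00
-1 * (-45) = 45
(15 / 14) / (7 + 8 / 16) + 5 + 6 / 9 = 122 / 21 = 5.81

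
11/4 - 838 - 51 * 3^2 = -5177/4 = -1294.25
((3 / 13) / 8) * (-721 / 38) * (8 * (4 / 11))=-4326 / 2717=-1.59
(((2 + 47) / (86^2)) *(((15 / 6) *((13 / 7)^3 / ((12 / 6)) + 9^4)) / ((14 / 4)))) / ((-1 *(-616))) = 0.05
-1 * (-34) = 34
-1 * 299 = -299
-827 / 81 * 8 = -6616 / 81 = -81.68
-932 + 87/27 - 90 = -9169/9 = -1018.78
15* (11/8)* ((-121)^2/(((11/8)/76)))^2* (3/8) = 5065105486320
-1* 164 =-164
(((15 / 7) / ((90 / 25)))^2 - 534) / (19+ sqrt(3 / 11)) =-196742359 / 6999552+ 941351 * sqrt(33) / 6999552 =-27.34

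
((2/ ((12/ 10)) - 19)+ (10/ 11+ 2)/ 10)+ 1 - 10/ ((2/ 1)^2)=-6119/ 330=-18.54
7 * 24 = 168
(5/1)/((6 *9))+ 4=221/54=4.09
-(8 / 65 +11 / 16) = -843 / 1040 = -0.81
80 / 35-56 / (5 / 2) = -20.11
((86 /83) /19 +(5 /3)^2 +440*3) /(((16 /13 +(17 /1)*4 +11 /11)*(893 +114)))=244074467 /13048916463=0.02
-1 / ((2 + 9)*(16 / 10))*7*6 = -105 / 44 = -2.39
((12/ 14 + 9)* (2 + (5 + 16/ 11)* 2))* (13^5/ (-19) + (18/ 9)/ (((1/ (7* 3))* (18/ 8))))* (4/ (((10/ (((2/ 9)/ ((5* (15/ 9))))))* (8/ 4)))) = -15302.03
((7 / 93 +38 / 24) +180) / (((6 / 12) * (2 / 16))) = 270308 / 93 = 2906.54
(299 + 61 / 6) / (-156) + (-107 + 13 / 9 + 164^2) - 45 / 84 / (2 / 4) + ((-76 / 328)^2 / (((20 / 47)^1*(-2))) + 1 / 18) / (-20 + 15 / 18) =339289069493929 / 12665998800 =26787.39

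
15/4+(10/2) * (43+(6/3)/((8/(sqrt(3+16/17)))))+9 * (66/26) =5 * sqrt(1139)/68+12563/52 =244.08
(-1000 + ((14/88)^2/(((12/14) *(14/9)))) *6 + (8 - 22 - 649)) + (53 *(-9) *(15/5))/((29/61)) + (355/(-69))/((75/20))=-108647461541/23243616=-4674.29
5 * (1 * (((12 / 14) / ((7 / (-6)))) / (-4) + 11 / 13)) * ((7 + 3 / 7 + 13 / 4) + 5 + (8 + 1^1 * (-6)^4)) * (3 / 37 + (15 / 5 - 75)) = -80627821020 / 164983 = -488703.81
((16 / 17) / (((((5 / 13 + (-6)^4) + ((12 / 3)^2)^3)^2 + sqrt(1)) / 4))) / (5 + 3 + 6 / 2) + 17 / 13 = 7811042083419 / 5973149774735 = 1.31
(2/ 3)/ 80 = 1/ 120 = 0.01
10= 10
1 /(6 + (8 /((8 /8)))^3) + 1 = 519 /518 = 1.00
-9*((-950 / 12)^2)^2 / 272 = -50906640625 / 39168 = -1299699.77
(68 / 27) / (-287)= -68 / 7749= -0.01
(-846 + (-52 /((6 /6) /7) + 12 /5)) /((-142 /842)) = 2541998 /355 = 7160.56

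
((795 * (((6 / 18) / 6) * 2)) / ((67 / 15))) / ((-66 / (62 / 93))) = -1325 / 6633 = -0.20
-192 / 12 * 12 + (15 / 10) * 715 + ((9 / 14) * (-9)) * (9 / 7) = 42780 / 49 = 873.06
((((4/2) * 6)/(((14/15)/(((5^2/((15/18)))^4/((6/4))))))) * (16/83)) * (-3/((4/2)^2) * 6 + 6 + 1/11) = 1944000000/913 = 2129244.25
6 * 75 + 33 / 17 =7683 / 17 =451.94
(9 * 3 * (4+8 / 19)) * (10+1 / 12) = 22869 / 19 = 1203.63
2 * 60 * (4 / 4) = 120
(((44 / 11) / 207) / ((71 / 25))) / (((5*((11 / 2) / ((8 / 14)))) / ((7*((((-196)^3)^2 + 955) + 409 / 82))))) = 123970688396079760 / 2209449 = 56109323363.46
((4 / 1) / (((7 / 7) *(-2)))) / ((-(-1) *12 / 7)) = -7 / 6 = -1.17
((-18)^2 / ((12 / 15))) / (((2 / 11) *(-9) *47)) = -495 / 94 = -5.27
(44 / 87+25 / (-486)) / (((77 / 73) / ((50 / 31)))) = 11685475 / 16821189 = 0.69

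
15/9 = 5/3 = 1.67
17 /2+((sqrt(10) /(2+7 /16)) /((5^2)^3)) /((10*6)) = 4*sqrt(10) /9140625+17 /2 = 8.50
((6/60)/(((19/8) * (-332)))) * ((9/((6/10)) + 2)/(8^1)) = -17/63080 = -0.00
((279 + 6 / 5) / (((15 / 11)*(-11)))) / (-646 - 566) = 467 / 30300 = 0.02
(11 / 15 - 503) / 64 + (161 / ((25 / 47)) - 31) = 633197 / 2400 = 263.83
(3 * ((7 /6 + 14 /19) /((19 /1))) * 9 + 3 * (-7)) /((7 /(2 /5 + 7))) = -69819 /3610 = -19.34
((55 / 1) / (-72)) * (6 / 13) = -55 / 156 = -0.35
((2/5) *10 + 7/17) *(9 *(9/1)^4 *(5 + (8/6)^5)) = 40805775/17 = 2400339.71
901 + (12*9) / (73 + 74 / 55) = 1230043 / 1363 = 902.45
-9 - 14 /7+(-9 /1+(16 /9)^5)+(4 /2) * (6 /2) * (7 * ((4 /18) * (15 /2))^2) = 6756646 /59049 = 114.42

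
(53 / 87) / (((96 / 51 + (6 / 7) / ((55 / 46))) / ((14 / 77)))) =31535 / 740022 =0.04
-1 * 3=-3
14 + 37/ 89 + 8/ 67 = 86673/ 5963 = 14.54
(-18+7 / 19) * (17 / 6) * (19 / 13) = -5695 / 78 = -73.01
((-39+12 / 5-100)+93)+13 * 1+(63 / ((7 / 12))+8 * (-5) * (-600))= 120387 / 5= 24077.40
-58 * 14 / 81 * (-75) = 20300 / 27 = 751.85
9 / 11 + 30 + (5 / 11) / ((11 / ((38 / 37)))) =138163 / 4477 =30.86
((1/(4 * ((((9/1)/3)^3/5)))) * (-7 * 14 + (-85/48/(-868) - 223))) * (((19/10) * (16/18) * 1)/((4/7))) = -254107121/5785344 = -43.92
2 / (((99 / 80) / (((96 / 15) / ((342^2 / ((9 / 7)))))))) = 256 / 2251557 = 0.00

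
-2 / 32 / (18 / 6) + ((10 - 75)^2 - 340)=186479 / 48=3884.98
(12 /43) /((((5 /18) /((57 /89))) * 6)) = 2052 /19135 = 0.11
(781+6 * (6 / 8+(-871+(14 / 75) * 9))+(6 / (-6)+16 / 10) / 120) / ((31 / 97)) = -85950051 / 6200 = -13862.91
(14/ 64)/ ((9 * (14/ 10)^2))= 25/ 2016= 0.01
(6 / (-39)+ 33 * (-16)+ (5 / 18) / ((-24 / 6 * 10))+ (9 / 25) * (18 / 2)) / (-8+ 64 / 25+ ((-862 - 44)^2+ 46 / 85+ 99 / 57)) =-2612747 / 4085623152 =-0.00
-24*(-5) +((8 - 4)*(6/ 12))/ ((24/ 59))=1499/ 12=124.92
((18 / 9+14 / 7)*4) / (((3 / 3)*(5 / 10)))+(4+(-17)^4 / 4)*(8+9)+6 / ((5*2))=7101297 / 20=355064.85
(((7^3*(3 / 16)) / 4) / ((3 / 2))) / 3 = 343 / 96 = 3.57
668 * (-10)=-6680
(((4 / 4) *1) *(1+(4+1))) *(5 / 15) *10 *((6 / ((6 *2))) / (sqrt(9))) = 10 / 3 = 3.33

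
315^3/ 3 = 10418625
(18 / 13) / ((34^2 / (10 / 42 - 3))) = -87 / 26299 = -0.00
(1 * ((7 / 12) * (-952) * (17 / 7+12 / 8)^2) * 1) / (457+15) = -51425 / 2832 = -18.16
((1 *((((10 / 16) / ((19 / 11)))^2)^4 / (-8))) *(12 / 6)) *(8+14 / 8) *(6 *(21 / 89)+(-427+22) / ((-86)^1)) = -153095698947765234375 / 34894513205986862301184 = -0.00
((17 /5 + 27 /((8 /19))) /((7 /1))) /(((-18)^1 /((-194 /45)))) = 261997 /113400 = 2.31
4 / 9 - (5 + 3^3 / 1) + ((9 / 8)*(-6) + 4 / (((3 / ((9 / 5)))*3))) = -6751 / 180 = -37.51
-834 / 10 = -417 / 5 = -83.40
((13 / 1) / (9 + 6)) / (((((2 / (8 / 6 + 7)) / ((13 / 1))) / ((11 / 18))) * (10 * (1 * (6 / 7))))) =13013 / 3888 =3.35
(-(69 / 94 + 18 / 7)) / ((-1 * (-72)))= -725 / 15792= -0.05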